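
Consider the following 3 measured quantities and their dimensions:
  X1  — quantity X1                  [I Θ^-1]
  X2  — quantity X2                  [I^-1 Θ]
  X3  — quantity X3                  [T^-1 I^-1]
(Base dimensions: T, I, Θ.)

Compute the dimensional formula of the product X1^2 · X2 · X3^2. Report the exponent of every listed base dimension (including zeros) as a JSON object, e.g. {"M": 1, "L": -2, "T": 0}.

Exponent matrix [T,I,Θ] × [X1,X2,X3]:
  T: [ 0  0 -1]
  I: [ 1 -1 -1]
  Θ: [-1  1  0]
  [T]: (2)·0+(1)·0+(2)·-1 = -2
  [I]: (2)·1+(1)·-1+(2)·-1 = -1
  [Θ]: (2)·-1+(1)·1+(2)·0 = -1
⇒ T^-2 I^-1 Θ^-1

{"T": -2, "I": -1, "Θ": -1}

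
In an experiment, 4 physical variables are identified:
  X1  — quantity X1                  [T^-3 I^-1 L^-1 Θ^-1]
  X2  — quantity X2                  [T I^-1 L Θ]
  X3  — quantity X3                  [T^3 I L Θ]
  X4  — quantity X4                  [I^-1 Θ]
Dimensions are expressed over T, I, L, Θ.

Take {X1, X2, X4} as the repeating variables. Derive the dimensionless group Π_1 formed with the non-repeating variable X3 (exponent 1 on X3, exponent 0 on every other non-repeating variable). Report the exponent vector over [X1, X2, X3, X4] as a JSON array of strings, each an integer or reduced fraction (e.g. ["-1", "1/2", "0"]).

["1", "0", "1", "0"]

Exponent matrix [T,I,L,Θ] × [X1,X2,X3,X4]:
  T: [-3  1  3  0]
  I: [-1 -1  1 -1]
  L: [-1  1  1  0]
  Θ: [-1  1  1  1]
Row reduction gives pivot columns X1,X2,X4; rank = 3
Repeat: X1,X2,X4; free: X3
RREF:
  r0: [   1    0   -1    0]
  r1: [   0    1    0    0]
  r2: [   0    0    0    1]
  r3: [   0    0    0    0]
Fix exponent of X3 at 1; solve each RREF row for its pivot's exponent:
  r0: exp(X1) + (-1)·1 = 0 ⇒ exp(X1) = 1
  r1: exp(X2) + (0)·1 = 0 ⇒ exp(X2) = 0
  r2: exp(X4) + (0)·1 = 0 ⇒ exp(X4) = 0
Π_1 = X1 · X3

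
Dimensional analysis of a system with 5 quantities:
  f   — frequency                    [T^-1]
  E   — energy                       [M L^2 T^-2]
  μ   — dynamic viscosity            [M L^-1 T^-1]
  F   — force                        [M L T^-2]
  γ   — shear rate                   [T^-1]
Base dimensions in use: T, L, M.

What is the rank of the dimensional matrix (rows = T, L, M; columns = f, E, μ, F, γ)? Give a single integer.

Write exponents as rows T,L,M / cols f,E,μ,F,γ:
  T: [-1 -2 -1 -2 -1]
  L: [ 0  2 -1  1  0]
  M: [ 0  1  1  1  0]
Echelon form has 3 nonzero rows (pivots: f,E,μ)

3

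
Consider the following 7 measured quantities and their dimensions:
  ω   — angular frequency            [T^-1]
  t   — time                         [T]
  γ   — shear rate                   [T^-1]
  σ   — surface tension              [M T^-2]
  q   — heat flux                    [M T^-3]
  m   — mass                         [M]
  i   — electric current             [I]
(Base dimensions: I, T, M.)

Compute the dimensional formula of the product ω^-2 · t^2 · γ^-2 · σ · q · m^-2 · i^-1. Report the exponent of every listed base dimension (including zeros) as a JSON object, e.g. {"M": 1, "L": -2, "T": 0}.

{"I": -1, "T": 1, "M": 0}

Dimensional matrix (I×T×M by ω×t×γ×σ×q×m×i):
  I: [ 0  0  0  0  0  0  1]
  T: [-1  1 -1 -2 -3  0  0]
  M: [ 0  0  0  1  1  1  0]
  [I]: (-2)·0+(2)·0+(-2)·0+(1)·0+(1)·0+(-2)·0+(-1)·1 = -1
  [T]: (-2)·-1+(2)·1+(-2)·-1+(1)·-2+(1)·-3+(-2)·0+(-1)·0 = 1
  [M]: (-2)·0+(2)·0+(-2)·0+(1)·1+(1)·1+(-2)·1+(-1)·0 = 0
⇒ I^-1 T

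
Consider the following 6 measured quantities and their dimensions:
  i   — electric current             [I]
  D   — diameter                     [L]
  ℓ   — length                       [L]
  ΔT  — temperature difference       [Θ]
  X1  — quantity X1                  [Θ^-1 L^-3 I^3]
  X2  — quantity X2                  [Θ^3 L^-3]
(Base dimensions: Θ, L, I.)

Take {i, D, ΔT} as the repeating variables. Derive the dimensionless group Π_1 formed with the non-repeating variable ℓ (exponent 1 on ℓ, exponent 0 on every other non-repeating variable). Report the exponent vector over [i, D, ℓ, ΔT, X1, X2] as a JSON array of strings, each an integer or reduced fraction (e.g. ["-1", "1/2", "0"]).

["0", "-1", "1", "0", "0", "0"]

Exponent matrix [Θ,L,I] × [i,D,ℓ,ΔT,X1,X2]:
  Θ: [ 0  0  0  1 -1  3]
  L: [ 0  1  1  0 -3 -3]
  I: [ 1  0  0  0  3  0]
RREF → pivots at {i,D,ΔT} ⇒ r = 3
Pivot set = {i,D,ΔT}, free = {ℓ,X1,X2}
RREF:
  r0: [   1    0    0    0    3    0]
  r1: [   0    1    1    0   -3   -3]
  r2: [   0    0    0    1   -1    3]
Fix exponent of ℓ at 1, X1 at 0, X2 at 0; solve each RREF row for its pivot's exponent:
  r0: exp(i) + (0)·1 = 0 ⇒ exp(i) = 0
  r1: exp(D) + (1)·1 = 0 ⇒ exp(D) = -1
  r2: exp(ΔT) + (0)·1 = 0 ⇒ exp(ΔT) = 0
Π_1 = D^-1 · ℓ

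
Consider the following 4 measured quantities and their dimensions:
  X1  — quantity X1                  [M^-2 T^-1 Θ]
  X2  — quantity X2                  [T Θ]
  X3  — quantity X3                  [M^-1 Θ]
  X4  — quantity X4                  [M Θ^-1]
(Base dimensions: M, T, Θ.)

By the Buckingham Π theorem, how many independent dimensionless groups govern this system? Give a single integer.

Dimensional matrix (M×T×Θ by X1×X2×X3×X4):
  M: [-2  0 -1  1]
  T: [-1  1  0  0]
  Θ: [ 1  1  1 -1]
Echelon form has 2 nonzero rows (pivots: X1,X2)
4 vars − rank 2 = 2 Π groups

2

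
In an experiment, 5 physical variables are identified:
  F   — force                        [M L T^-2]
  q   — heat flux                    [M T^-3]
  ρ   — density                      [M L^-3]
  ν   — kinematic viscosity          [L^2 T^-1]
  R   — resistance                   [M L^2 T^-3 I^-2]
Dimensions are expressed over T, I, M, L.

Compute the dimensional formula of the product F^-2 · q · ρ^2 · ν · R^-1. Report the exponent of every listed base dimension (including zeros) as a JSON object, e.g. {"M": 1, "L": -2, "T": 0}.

{"T": 3, "I": 2, "M": 0, "L": -8}

Write exponents as rows T,I,M,L / cols F,q,ρ,ν,R:
  T: [-2 -3  0 -1 -3]
  I: [ 0  0  0  0 -2]
  M: [ 1  1  1  0  1]
  L: [ 1  0 -3  2  2]
  [T]: (-2)·-2+(1)·-3+(2)·0+(1)·-1+(-1)·-3 = 3
  [I]: (-2)·0+(1)·0+(2)·0+(1)·0+(-1)·-2 = 2
  [M]: (-2)·1+(1)·1+(2)·1+(1)·0+(-1)·1 = 0
  [L]: (-2)·1+(1)·0+(2)·-3+(1)·2+(-1)·2 = -8
⇒ T^3 I^2 L^-8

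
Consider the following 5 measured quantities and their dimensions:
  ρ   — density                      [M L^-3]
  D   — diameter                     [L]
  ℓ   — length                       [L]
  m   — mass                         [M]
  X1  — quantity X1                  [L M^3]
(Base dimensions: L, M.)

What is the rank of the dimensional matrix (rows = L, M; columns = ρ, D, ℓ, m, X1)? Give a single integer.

2

Exponent matrix [L,M] × [ρ,D,ℓ,m,X1]:
  L: [-3  1  1  0  1]
  M: [ 1  0  0  1  3]
RREF → pivots at {ρ,D} ⇒ r = 2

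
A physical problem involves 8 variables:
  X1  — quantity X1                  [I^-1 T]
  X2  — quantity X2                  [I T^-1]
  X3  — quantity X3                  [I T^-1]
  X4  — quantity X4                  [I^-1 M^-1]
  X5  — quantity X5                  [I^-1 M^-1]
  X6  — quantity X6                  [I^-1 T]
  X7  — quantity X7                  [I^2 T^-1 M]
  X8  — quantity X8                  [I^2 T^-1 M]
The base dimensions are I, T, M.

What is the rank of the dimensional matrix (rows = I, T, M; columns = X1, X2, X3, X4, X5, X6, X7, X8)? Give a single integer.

Exponent matrix [I,T,M] × [X1,X2,X3,X4,X5,X6,X7,X8]:
  I: [-1  1  1 -1 -1 -1  2  2]
  T: [ 1 -1 -1  0  0  1 -1 -1]
  M: [ 0  0  0 -1 -1  0  1  1]
RREF → pivots at {X1,X4} ⇒ r = 2

2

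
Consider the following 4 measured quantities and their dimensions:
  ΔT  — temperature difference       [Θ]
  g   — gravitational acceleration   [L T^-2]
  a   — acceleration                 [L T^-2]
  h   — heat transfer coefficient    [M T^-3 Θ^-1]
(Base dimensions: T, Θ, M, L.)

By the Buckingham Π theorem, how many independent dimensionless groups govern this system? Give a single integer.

Dimensional matrix (T×Θ×M×L by ΔT×g×a×h):
  T: [ 0 -2 -2 -3]
  Θ: [ 1  0  0 -1]
  M: [ 0  0  0  1]
  L: [ 0  1  1  0]
Echelon form has 3 nonzero rows (pivots: ΔT,g,h)
n=4, r=3 ⇒ 1 dimensionless group

1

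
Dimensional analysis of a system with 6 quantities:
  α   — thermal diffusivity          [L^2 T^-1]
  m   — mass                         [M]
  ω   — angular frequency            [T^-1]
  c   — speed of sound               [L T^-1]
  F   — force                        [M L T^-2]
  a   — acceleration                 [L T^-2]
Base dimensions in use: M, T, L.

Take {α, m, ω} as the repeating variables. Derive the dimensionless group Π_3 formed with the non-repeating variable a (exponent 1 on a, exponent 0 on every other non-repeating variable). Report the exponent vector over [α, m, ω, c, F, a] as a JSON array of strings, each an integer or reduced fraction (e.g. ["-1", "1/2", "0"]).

["-1/2", "0", "-3/2", "0", "0", "1"]

Dimensional matrix (M×T×L by α×m×ω×c×F×a):
  M: [ 0  1  0  0  1  0]
  T: [-1  0 -1 -1 -2 -2]
  L: [ 2  0  0  1  1  1]
RREF → pivots at {α,m,ω} ⇒ r = 3
Repeat: α,m,ω; free: c,F,a
RREF:
  r0: [   1    0    0  1/2  1/2  1/2]
  r1: [   0    1    0    0    1    0]
  r2: [   0    0    1  1/2  3/2  3/2]
Fix exponent of a at 1, c at 0, F at 0; solve each RREF row for its pivot's exponent:
  r0: exp(α) + (1/2)·1 = 0 ⇒ exp(α) = -1/2
  r1: exp(m) + (0)·1 = 0 ⇒ exp(m) = 0
  r2: exp(ω) + (3/2)·1 = 0 ⇒ exp(ω) = -3/2
Π_3 = α^(-1/2) · ω^(-3/2) · a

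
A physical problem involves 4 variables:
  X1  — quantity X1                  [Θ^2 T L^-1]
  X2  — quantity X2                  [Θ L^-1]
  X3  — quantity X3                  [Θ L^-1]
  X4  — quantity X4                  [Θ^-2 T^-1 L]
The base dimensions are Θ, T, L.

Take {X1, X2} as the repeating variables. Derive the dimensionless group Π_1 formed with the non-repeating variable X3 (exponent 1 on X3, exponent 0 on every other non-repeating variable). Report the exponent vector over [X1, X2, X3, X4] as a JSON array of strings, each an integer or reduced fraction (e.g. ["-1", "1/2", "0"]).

["0", "-1", "1", "0"]

Exponent matrix [Θ,T,L] × [X1,X2,X3,X4]:
  Θ: [ 2  1  1 -2]
  T: [ 1  0  0 -1]
  L: [-1 -1 -1  1]
Row reduction gives pivot columns X1,X2; rank = 2
Pivot set = {X1,X2}, free = {X3,X4}
RREF:
  r0: [   1    0    0   -1]
  r1: [   0    1    1    0]
  r2: [   0    0    0    0]
Fix exponent of X3 at 1, X4 at 0; solve each RREF row for its pivot's exponent:
  r0: exp(X1) + (0)·1 = 0 ⇒ exp(X1) = 0
  r1: exp(X2) + (1)·1 = 0 ⇒ exp(X2) = -1
Π_1 = X2^-1 · X3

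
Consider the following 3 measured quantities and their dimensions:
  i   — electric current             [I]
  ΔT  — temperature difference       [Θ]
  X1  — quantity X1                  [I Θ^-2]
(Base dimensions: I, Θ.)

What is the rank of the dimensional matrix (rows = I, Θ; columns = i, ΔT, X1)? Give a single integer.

Write exponents as rows I,Θ / cols i,ΔT,X1:
  I: [ 1  0  1]
  Θ: [ 0  1 -2]
RREF → pivots at {i,ΔT} ⇒ r = 2

2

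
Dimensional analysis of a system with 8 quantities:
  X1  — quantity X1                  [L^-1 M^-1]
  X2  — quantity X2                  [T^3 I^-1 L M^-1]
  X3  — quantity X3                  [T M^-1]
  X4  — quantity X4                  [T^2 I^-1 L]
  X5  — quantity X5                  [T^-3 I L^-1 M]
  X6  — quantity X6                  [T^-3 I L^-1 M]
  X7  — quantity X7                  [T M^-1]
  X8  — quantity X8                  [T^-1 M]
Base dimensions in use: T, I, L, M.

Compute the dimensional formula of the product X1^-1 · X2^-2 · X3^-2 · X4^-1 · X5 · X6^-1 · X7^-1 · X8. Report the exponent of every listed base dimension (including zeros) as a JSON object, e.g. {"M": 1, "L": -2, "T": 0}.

Dimensional matrix (T×I×L×M by X1×X2×X3×X4×X5×X6×X7×X8):
  T: [ 0  3  1  2 -3 -3  1 -1]
  I: [ 0 -1  0 -1  1  1  0  0]
  L: [-1  1  0  1 -1 -1  0  0]
  M: [-1 -1 -1  0  1  1 -1  1]
  [T]: (-1)·0+(-2)·3+(-2)·1+(-1)·2+(1)·-3+(-1)·-3+(-1)·1+(1)·-1 = -12
  [I]: (-1)·0+(-2)·-1+(-2)·0+(-1)·-1+(1)·1+(-1)·1+(-1)·0+(1)·0 = 3
  [L]: (-1)·-1+(-2)·1+(-2)·0+(-1)·1+(1)·-1+(-1)·-1+(-1)·0+(1)·0 = -2
  [M]: (-1)·-1+(-2)·-1+(-2)·-1+(-1)·0+(1)·1+(-1)·1+(-1)·-1+(1)·1 = 7
⇒ T^-12 I^3 L^-2 M^7

{"T": -12, "I": 3, "L": -2, "M": 7}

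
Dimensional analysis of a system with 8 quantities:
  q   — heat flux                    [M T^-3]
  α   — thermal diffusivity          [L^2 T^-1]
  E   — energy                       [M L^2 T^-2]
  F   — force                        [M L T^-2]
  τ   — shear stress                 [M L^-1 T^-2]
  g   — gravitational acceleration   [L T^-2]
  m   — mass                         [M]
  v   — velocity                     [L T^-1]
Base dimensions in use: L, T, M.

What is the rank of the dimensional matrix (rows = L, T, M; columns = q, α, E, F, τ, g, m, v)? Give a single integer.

Exponent matrix [L,T,M] × [q,α,E,F,τ,g,m,v]:
  L: [ 0  2  2  1 -1  1  0  1]
  T: [-3 -1 -2 -2 -2 -2  0 -1]
  M: [ 1  0  1  1  1  0  1  0]
RREF → pivots at {q,α,E} ⇒ r = 3

3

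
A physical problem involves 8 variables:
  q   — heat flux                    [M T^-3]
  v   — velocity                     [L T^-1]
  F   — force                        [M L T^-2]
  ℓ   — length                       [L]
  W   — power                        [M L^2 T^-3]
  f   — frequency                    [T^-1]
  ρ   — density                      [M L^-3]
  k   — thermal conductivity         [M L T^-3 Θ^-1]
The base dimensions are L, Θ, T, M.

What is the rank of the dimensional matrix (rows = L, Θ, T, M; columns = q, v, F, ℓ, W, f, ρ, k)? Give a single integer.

4

Dimensional matrix (L×Θ×T×M by q×v×F×ℓ×W×f×ρ×k):
  L: [ 0  1  1  1  2  0 -3  1]
  Θ: [ 0  0  0  0  0  0  0 -1]
  T: [-3 -1 -2  0 -3 -1  0 -3]
  M: [ 1  0  1  0  1  0  1  1]
Echelon form has 4 nonzero rows (pivots: q,v,F,k)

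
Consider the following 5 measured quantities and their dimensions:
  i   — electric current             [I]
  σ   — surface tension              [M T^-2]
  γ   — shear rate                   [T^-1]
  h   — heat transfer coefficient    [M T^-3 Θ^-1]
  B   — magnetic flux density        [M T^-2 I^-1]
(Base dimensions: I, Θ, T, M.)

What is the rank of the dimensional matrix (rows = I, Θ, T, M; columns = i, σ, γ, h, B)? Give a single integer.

4

Write exponents as rows I,Θ,T,M / cols i,σ,γ,h,B:
  I: [ 1  0  0  0 -1]
  Θ: [ 0  0  0 -1  0]
  T: [ 0 -2 -1 -3 -2]
  M: [ 0  1  0  1  1]
Row reduction gives pivot columns i,σ,γ,h; rank = 4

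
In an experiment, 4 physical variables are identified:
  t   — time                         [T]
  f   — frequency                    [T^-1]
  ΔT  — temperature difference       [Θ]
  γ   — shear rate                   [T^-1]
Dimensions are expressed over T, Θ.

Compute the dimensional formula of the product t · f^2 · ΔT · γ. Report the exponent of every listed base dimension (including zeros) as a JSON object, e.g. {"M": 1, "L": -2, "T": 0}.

Exponent matrix [T,Θ] × [t,f,ΔT,γ]:
  T: [ 1 -1  0 -1]
  Θ: [ 0  0  1  0]
  [T]: (1)·1+(2)·-1+(1)·0+(1)·-1 = -2
  [Θ]: (1)·0+(2)·0+(1)·1+(1)·0 = 1
⇒ T^-2 Θ

{"T": -2, "Θ": 1}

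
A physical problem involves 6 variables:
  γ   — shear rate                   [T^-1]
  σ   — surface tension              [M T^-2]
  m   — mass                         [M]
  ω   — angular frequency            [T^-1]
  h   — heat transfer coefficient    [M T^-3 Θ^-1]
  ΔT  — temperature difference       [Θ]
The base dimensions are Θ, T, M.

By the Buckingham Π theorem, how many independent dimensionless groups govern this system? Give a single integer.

3

Dimensional matrix (Θ×T×M by γ×σ×m×ω×h×ΔT):
  Θ: [ 0  0  0  0 -1  1]
  T: [-1 -2  0 -1 -3  0]
  M: [ 0  1  1  0  1  0]
RREF → pivots at {γ,σ,h} ⇒ r = 3
n=6, r=3 ⇒ 3 dimensionless groups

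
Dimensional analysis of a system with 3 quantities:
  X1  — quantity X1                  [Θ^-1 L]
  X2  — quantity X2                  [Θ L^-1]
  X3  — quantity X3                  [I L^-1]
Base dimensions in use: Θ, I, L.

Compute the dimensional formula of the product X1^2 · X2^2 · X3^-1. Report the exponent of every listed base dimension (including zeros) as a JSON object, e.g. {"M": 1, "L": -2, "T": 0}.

{"Θ": 0, "I": -1, "L": 1}

Write exponents as rows Θ,I,L / cols X1,X2,X3:
  Θ: [-1  1  0]
  I: [ 0  0  1]
  L: [ 1 -1 -1]
  [Θ]: (2)·-1+(2)·1+(-1)·0 = 0
  [I]: (2)·0+(2)·0+(-1)·1 = -1
  [L]: (2)·1+(2)·-1+(-1)·-1 = 1
⇒ I^-1 L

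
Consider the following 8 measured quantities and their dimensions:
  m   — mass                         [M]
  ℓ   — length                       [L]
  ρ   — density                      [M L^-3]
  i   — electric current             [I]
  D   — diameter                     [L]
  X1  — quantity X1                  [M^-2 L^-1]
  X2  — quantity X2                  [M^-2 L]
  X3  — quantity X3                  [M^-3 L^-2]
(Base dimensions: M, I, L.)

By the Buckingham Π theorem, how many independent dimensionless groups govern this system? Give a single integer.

5

Exponent matrix [M,I,L] × [m,ℓ,ρ,i,D,X1,X2,X3]:
  M: [ 1  0  1  0  0 -2 -2 -3]
  I: [ 0  0  0  1  0  0  0  0]
  L: [ 0  1 -3  0  1 -1  1 -2]
RREF → pivots at {m,ℓ,i} ⇒ r = 3
n=8, r=3 ⇒ 5 dimensionless groups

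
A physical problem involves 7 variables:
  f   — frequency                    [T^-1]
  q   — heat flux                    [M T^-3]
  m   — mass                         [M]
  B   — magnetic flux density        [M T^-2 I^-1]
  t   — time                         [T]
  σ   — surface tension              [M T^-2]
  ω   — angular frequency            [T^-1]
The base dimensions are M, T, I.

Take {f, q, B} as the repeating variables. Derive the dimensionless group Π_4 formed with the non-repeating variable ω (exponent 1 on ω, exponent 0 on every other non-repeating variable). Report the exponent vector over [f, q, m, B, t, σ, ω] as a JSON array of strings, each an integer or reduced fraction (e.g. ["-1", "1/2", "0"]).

Write exponents as rows M,T,I / cols f,q,m,B,t,σ,ω:
  M: [ 0  1  1  1  0  1  0]
  T: [-1 -3  0 -2  1 -2 -1]
  I: [ 0  0  0 -1  0  0  0]
RREF → pivots at {f,q,B} ⇒ r = 3
Pivot set = {f,q,B}, free = {m,t,σ,ω}
RREF:
  r0: [   1    0   -3    0   -1   -1    1]
  r1: [   0    1    1    0    0    1    0]
  r2: [   0    0    0    1    0    0    0]
Fix exponent of ω at 1, m at 0, t at 0, σ at 0; solve each RREF row for its pivot's exponent:
  r0: exp(f) + (1)·1 = 0 ⇒ exp(f) = -1
  r1: exp(q) + (0)·1 = 0 ⇒ exp(q) = 0
  r2: exp(B) + (0)·1 = 0 ⇒ exp(B) = 0
Π_4 = f^-1 · ω

["-1", "0", "0", "0", "0", "0", "1"]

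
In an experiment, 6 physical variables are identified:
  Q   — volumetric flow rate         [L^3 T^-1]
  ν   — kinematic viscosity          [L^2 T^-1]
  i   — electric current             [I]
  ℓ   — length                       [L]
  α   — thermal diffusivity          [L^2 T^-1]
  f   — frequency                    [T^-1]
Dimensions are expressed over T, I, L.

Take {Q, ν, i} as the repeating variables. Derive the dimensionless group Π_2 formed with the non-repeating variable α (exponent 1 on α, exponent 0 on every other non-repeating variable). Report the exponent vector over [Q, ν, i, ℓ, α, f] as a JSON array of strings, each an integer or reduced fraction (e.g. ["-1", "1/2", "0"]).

Write exponents as rows T,I,L / cols Q,ν,i,ℓ,α,f:
  T: [-1 -1  0  0 -1 -1]
  I: [ 0  0  1  0  0  0]
  L: [ 3  2  0  1  2  0]
Row reduction gives pivot columns Q,ν,i; rank = 3
Pivot set = {Q,ν,i}, free = {ℓ,α,f}
RREF:
  r0: [   1    0    0    1    0   -2]
  r1: [   0    1    0   -1    1    3]
  r2: [   0    0    1    0    0    0]
Fix exponent of α at 1, ℓ at 0, f at 0; solve each RREF row for its pivot's exponent:
  r0: exp(Q) + (0)·1 = 0 ⇒ exp(Q) = 0
  r1: exp(ν) + (1)·1 = 0 ⇒ exp(ν) = -1
  r2: exp(i) + (0)·1 = 0 ⇒ exp(i) = 0
Π_2 = ν^-1 · α

["0", "-1", "0", "0", "1", "0"]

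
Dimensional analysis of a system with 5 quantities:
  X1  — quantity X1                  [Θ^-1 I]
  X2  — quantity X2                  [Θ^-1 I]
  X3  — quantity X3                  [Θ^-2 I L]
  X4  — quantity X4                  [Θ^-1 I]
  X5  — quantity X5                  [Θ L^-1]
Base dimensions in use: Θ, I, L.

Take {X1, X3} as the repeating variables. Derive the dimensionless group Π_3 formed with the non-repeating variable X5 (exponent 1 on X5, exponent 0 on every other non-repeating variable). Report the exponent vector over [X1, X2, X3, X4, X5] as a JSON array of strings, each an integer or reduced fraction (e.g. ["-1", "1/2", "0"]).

Exponent matrix [Θ,I,L] × [X1,X2,X3,X4,X5]:
  Θ: [-1 -1 -2 -1  1]
  I: [ 1  1  1  1  0]
  L: [ 0  0  1  0 -1]
RREF → pivots at {X1,X3} ⇒ r = 2
Repeat: X1,X3; free: X2,X4,X5
RREF:
  r0: [   1    1    0    1    1]
  r1: [   0    0    1    0   -1]
  r2: [   0    0    0    0    0]
Fix exponent of X5 at 1, X2 at 0, X4 at 0; solve each RREF row for its pivot's exponent:
  r0: exp(X1) + (1)·1 = 0 ⇒ exp(X1) = -1
  r1: exp(X3) + (-1)·1 = 0 ⇒ exp(X3) = 1
Π_3 = X1^-1 · X3 · X5

["-1", "0", "1", "0", "1"]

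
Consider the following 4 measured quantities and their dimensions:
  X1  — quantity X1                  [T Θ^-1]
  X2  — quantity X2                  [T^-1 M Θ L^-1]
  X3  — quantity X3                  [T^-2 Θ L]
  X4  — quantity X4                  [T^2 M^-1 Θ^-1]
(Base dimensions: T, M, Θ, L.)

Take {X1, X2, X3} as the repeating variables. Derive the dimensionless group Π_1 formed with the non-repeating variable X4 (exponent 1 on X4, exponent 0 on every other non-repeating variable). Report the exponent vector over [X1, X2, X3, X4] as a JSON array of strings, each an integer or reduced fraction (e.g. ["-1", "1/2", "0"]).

Write exponents as rows T,M,Θ,L / cols X1,X2,X3,X4:
  T: [ 1 -1 -2  2]
  M: [ 0  1  0 -1]
  Θ: [-1  1  1 -1]
  L: [ 0 -1  1  0]
Row reduction gives pivot columns X1,X2,X3; rank = 3
Pivot set = {X1,X2,X3}, free = {X4}
RREF:
  r0: [   1    0    0   -1]
  r1: [   0    1    0   -1]
  r2: [   0    0    1   -1]
  r3: [   0    0    0    0]
Fix exponent of X4 at 1; solve each RREF row for its pivot's exponent:
  r0: exp(X1) + (-1)·1 = 0 ⇒ exp(X1) = 1
  r1: exp(X2) + (-1)·1 = 0 ⇒ exp(X2) = 1
  r2: exp(X3) + (-1)·1 = 0 ⇒ exp(X3) = 1
Π_1 = X1 · X2 · X3 · X4

["1", "1", "1", "1"]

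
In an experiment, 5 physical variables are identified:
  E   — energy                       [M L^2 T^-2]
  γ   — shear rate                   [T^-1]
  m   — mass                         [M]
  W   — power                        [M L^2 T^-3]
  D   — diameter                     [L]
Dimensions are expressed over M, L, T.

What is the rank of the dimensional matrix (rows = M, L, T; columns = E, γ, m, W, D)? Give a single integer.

Exponent matrix [M,L,T] × [E,γ,m,W,D]:
  M: [ 1  0  1  1  0]
  L: [ 2  0  0  2  1]
  T: [-2 -1  0 -3  0]
Echelon form has 3 nonzero rows (pivots: E,γ,m)

3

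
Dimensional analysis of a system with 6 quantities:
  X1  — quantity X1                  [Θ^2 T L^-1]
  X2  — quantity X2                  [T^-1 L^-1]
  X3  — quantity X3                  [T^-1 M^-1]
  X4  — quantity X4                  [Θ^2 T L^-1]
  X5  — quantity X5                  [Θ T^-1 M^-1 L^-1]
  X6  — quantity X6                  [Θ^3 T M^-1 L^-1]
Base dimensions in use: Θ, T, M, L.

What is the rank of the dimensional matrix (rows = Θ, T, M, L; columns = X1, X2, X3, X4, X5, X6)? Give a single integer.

3

Exponent matrix [Θ,T,M,L] × [X1,X2,X3,X4,X5,X6]:
  Θ: [ 2  0  0  2  1  3]
  T: [ 1 -1 -1  1 -1  1]
  M: [ 0  0 -1  0 -1 -1]
  L: [-1 -1  0 -1 -1 -1]
RREF → pivots at {X1,X2,X3} ⇒ r = 3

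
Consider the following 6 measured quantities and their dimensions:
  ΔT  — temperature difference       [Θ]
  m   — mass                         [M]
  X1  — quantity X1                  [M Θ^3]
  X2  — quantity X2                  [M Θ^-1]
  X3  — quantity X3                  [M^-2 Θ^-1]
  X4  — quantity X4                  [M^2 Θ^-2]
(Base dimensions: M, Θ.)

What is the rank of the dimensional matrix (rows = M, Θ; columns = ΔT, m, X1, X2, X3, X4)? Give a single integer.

2

Exponent matrix [M,Θ] × [ΔT,m,X1,X2,X3,X4]:
  M: [ 0  1  1  1 -2  2]
  Θ: [ 1  0  3 -1 -1 -2]
Echelon form has 2 nonzero rows (pivots: ΔT,m)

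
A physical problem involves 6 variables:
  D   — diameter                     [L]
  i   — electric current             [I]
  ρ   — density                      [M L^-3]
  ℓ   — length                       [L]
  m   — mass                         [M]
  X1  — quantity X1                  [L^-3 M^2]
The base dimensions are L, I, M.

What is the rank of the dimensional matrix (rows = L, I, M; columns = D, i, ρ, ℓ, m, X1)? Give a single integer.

3

Exponent matrix [L,I,M] × [D,i,ρ,ℓ,m,X1]:
  L: [ 1  0 -3  1  0 -3]
  I: [ 0  1  0  0  0  0]
  M: [ 0  0  1  0  1  2]
Echelon form has 3 nonzero rows (pivots: D,i,ρ)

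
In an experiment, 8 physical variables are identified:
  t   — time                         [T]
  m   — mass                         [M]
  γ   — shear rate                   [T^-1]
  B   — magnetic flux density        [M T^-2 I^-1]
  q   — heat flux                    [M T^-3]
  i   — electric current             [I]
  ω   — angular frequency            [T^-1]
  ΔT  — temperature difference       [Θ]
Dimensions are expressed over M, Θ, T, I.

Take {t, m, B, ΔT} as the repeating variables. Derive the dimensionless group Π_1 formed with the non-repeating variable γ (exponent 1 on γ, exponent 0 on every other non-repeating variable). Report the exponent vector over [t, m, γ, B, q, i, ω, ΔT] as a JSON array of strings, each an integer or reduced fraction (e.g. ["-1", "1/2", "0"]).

["1", "0", "1", "0", "0", "0", "0", "0"]

Exponent matrix [M,Θ,T,I] × [t,m,γ,B,q,i,ω,ΔT]:
  M: [ 0  1  0  1  1  0  0  0]
  Θ: [ 0  0  0  0  0  0  0  1]
  T: [ 1  0 -1 -2 -3  0 -1  0]
  I: [ 0  0  0 -1  0  1  0  0]
Echelon form has 4 nonzero rows (pivots: t,m,B,ΔT)
Pivot set = {t,m,B,ΔT}, free = {γ,q,i,ω}
RREF:
  r0: [   1    0   -1    0   -3   -2   -1    0]
  r1: [   0    1    0    0    1    1    0    0]
  r2: [   0    0    0    1    0   -1    0    0]
  r3: [   0    0    0    0    0    0    0    1]
Fix exponent of γ at 1, q at 0, i at 0, ω at 0; solve each RREF row for its pivot's exponent:
  r0: exp(t) + (-1)·1 = 0 ⇒ exp(t) = 1
  r1: exp(m) + (0)·1 = 0 ⇒ exp(m) = 0
  r2: exp(B) + (0)·1 = 0 ⇒ exp(B) = 0
  r3: exp(ΔT) + (0)·1 = 0 ⇒ exp(ΔT) = 0
Π_1 = t · γ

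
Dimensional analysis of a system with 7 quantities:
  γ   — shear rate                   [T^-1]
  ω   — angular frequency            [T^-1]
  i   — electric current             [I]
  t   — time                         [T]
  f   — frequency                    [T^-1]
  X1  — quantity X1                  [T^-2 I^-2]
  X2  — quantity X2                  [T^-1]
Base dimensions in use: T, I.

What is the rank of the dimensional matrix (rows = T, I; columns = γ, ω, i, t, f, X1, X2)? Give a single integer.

2

Write exponents as rows T,I / cols γ,ω,i,t,f,X1,X2:
  T: [-1 -1  0  1 -1 -2 -1]
  I: [ 0  0  1  0  0 -2  0]
Echelon form has 2 nonzero rows (pivots: γ,i)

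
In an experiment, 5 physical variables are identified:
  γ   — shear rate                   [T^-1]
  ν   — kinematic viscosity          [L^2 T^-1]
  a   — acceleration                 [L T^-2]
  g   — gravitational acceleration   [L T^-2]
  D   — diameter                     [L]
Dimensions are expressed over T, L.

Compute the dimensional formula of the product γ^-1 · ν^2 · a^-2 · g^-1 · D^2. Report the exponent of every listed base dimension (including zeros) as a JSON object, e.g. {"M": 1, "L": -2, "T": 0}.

Write exponents as rows T,L / cols γ,ν,a,g,D:
  T: [-1 -1 -2 -2  0]
  L: [ 0  2  1  1  1]
  [T]: (-1)·-1+(2)·-1+(-2)·-2+(-1)·-2+(2)·0 = 5
  [L]: (-1)·0+(2)·2+(-2)·1+(-1)·1+(2)·1 = 3
⇒ T^5 L^3

{"T": 5, "L": 3}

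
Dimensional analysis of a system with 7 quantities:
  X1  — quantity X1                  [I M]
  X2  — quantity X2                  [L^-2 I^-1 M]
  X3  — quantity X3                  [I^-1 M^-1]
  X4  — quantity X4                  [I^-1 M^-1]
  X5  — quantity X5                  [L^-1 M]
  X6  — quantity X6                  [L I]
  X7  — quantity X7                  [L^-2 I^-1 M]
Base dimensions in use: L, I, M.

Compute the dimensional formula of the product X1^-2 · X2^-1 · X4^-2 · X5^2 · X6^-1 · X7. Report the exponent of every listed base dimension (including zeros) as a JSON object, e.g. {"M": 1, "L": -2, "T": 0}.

Exponent matrix [L,I,M] × [X1,X2,X3,X4,X5,X6,X7]:
  L: [ 0 -2  0  0 -1  1 -2]
  I: [ 1 -1 -1 -1  0  1 -1]
  M: [ 1  1 -1 -1  1  0  1]
  [L]: (-2)·0+(-1)·-2+(-2)·0+(2)·-1+(-1)·1+(1)·-2 = -3
  [I]: (-2)·1+(-1)·-1+(-2)·-1+(2)·0+(-1)·1+(1)·-1 = -1
  [M]: (-2)·1+(-1)·1+(-2)·-1+(2)·1+(-1)·0+(1)·1 = 2
⇒ L^-3 I^-1 M^2

{"L": -3, "I": -1, "M": 2}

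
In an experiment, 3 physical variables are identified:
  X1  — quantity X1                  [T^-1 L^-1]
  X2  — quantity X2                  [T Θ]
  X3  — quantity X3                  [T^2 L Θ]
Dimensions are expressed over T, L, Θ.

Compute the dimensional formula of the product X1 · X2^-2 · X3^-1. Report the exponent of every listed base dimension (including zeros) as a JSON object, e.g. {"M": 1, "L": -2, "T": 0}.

Exponent matrix [T,L,Θ] × [X1,X2,X3]:
  T: [-1  1  2]
  L: [-1  0  1]
  Θ: [ 0  1  1]
  [T]: (1)·-1+(-2)·1+(-1)·2 = -5
  [L]: (1)·-1+(-2)·0+(-1)·1 = -2
  [Θ]: (1)·0+(-2)·1+(-1)·1 = -3
⇒ T^-5 L^-2 Θ^-3

{"T": -5, "L": -2, "Θ": -3}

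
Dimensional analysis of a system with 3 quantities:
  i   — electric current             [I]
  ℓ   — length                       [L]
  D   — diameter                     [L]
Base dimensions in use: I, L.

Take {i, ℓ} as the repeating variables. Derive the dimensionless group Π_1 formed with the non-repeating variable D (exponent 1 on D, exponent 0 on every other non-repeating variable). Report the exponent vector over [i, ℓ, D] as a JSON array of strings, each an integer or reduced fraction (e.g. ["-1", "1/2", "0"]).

["0", "-1", "1"]

Dimensional matrix (I×L by i×ℓ×D):
  I: [ 1  0  0]
  L: [ 0  1  1]
Row reduction gives pivot columns i,ℓ; rank = 2
Repeat: i,ℓ; free: D
RREF:
  r0: [   1    0    0]
  r1: [   0    1    1]
Fix exponent of D at 1; solve each RREF row for its pivot's exponent:
  r0: exp(i) + (0)·1 = 0 ⇒ exp(i) = 0
  r1: exp(ℓ) + (1)·1 = 0 ⇒ exp(ℓ) = -1
Π_1 = ℓ^-1 · D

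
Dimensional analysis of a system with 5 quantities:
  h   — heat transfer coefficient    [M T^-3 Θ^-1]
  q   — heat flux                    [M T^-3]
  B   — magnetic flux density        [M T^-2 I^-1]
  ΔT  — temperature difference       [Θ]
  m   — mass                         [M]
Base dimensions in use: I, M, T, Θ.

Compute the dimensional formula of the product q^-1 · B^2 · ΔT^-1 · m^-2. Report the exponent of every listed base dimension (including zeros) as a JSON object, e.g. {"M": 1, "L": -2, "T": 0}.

{"I": -2, "M": -1, "T": -1, "Θ": -1}

Exponent matrix [I,M,T,Θ] × [h,q,B,ΔT,m]:
  I: [ 0  0 -1  0  0]
  M: [ 1  1  1  0  1]
  T: [-3 -3 -2  0  0]
  Θ: [-1  0  0  1  0]
  [I]: (-1)·0+(2)·-1+(-1)·0+(-2)·0 = -2
  [M]: (-1)·1+(2)·1+(-1)·0+(-2)·1 = -1
  [T]: (-1)·-3+(2)·-2+(-1)·0+(-2)·0 = -1
  [Θ]: (-1)·0+(2)·0+(-1)·1+(-2)·0 = -1
⇒ I^-2 M^-1 T^-1 Θ^-1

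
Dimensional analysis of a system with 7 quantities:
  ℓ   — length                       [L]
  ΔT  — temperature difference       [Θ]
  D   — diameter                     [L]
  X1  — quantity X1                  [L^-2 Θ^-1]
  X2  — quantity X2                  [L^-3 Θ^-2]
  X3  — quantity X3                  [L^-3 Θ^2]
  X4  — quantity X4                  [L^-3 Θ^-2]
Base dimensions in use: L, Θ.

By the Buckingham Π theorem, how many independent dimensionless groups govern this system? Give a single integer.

Dimensional matrix (L×Θ by ℓ×ΔT×D×X1×X2×X3×X4):
  L: [ 1  0  1 -2 -3 -3 -3]
  Θ: [ 0  1  0 -1 -2  2 -2]
Row reduction gives pivot columns ℓ,ΔT; rank = 2
7 vars − rank 2 = 5 Π groups

5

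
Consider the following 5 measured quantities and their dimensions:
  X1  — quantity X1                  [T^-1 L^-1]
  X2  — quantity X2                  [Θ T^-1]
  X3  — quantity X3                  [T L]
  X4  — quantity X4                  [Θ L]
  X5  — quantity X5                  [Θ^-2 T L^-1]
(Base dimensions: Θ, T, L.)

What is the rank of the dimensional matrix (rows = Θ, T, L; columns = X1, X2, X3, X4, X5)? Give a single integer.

Write exponents as rows Θ,T,L / cols X1,X2,X3,X4,X5:
  Θ: [ 0  1  0  1 -2]
  T: [-1 -1  1  0  1]
  L: [-1  0  1  1 -1]
Echelon form has 2 nonzero rows (pivots: X1,X2)

2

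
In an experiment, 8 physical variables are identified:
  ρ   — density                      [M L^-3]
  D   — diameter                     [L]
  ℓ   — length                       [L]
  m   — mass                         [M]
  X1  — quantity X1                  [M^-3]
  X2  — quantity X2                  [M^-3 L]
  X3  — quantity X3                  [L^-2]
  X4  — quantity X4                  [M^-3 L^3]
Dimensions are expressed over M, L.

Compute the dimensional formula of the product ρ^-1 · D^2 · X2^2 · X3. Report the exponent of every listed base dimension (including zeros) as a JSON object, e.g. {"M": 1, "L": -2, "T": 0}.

Exponent matrix [M,L] × [ρ,D,ℓ,m,X1,X2,X3,X4]:
  M: [ 1  0  0  1 -3 -3  0 -3]
  L: [-3  1  1  0  0  1 -2  3]
  [M]: (-1)·1+(2)·0+(2)·-3+(1)·0 = -7
  [L]: (-1)·-3+(2)·1+(2)·1+(1)·-2 = 5
⇒ M^-7 L^5

{"M": -7, "L": 5}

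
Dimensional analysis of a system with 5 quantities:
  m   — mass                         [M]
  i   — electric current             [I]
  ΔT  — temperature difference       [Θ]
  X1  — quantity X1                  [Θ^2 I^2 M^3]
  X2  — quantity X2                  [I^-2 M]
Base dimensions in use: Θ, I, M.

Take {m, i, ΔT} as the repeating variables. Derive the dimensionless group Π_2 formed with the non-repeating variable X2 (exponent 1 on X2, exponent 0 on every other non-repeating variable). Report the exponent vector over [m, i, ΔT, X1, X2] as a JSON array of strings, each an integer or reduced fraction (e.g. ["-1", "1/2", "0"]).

Write exponents as rows Θ,I,M / cols m,i,ΔT,X1,X2:
  Θ: [ 0  0  1  2  0]
  I: [ 0  1  0  2 -2]
  M: [ 1  0  0  3  1]
Row reduction gives pivot columns m,i,ΔT; rank = 3
Repeat: m,i,ΔT; free: X1,X2
RREF:
  r0: [   1    0    0    3    1]
  r1: [   0    1    0    2   -2]
  r2: [   0    0    1    2    0]
Fix exponent of X2 at 1, X1 at 0; solve each RREF row for its pivot's exponent:
  r0: exp(m) + (1)·1 = 0 ⇒ exp(m) = -1
  r1: exp(i) + (-2)·1 = 0 ⇒ exp(i) = 2
  r2: exp(ΔT) + (0)·1 = 0 ⇒ exp(ΔT) = 0
Π_2 = m^-1 · i^2 · X2

["-1", "2", "0", "0", "1"]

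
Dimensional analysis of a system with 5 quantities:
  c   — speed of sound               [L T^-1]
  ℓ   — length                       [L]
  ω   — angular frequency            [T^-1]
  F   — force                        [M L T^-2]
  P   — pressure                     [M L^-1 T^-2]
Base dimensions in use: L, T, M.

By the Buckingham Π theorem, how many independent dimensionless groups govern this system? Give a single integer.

Exponent matrix [L,T,M] × [c,ℓ,ω,F,P]:
  L: [ 1  1  0  1 -1]
  T: [-1  0 -1 -2 -2]
  M: [ 0  0  0  1  1]
RREF → pivots at {c,ℓ,F} ⇒ r = 3
5 vars − rank 3 = 2 Π groups

2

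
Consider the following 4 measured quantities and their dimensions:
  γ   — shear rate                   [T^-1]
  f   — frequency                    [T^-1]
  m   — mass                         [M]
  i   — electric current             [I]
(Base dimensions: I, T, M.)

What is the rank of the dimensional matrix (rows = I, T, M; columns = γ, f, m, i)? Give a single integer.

Write exponents as rows I,T,M / cols γ,f,m,i:
  I: [ 0  0  0  1]
  T: [-1 -1  0  0]
  M: [ 0  0  1  0]
RREF → pivots at {γ,m,i} ⇒ r = 3

3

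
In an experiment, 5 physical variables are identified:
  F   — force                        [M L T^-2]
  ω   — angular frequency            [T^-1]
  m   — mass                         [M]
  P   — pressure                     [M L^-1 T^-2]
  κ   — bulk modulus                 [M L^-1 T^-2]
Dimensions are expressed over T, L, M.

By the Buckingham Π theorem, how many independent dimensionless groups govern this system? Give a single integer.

2

Dimensional matrix (T×L×M by F×ω×m×P×κ):
  T: [-2 -1  0 -2 -2]
  L: [ 1  0  0 -1 -1]
  M: [ 1  0  1  1  1]
RREF → pivots at {F,ω,m} ⇒ r = 3
n=5, r=3 ⇒ 2 dimensionless groups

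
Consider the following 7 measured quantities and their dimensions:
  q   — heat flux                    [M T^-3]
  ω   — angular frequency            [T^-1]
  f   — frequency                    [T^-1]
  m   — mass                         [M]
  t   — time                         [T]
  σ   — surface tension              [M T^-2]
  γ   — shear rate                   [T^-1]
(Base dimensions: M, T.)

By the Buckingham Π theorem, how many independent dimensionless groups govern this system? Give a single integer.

Dimensional matrix (M×T by q×ω×f×m×t×σ×γ):
  M: [ 1  0  0  1  0  1  0]
  T: [-3 -1 -1  0  1 -2 -1]
RREF → pivots at {q,ω} ⇒ r = 2
Π count = n − r = 7 − 2 = 5

5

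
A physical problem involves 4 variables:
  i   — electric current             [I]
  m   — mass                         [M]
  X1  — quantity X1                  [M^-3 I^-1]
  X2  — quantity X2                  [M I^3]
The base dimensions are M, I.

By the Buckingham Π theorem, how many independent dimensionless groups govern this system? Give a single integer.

Write exponents as rows M,I / cols i,m,X1,X2:
  M: [ 0  1 -3  1]
  I: [ 1  0 -1  3]
Row reduction gives pivot columns i,m; rank = 2
Π count = n − r = 4 − 2 = 2

2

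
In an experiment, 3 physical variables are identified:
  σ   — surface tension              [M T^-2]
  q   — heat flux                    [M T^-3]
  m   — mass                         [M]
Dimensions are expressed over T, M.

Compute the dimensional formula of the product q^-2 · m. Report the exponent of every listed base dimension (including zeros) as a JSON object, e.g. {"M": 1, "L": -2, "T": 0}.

{"T": 6, "M": -1}

Write exponents as rows T,M / cols σ,q,m:
  T: [-2 -3  0]
  M: [ 1  1  1]
  [T]: (-2)·-3+(1)·0 = 6
  [M]: (-2)·1+(1)·1 = -1
⇒ T^6 M^-1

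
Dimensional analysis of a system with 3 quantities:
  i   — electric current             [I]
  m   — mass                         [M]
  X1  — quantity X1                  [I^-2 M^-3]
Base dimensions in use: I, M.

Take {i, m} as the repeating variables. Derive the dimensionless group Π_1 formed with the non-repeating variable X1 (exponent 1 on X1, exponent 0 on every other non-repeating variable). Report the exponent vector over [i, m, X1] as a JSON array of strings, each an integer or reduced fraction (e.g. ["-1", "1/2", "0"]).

Exponent matrix [I,M] × [i,m,X1]:
  I: [ 1  0 -2]
  M: [ 0  1 -3]
RREF → pivots at {i,m} ⇒ r = 2
Repeat: i,m; free: X1
RREF:
  r0: [   1    0   -2]
  r1: [   0    1   -3]
Fix exponent of X1 at 1; solve each RREF row for its pivot's exponent:
  r0: exp(i) + (-2)·1 = 0 ⇒ exp(i) = 2
  r1: exp(m) + (-3)·1 = 0 ⇒ exp(m) = 3
Π_1 = i^2 · m^3 · X1

["2", "3", "1"]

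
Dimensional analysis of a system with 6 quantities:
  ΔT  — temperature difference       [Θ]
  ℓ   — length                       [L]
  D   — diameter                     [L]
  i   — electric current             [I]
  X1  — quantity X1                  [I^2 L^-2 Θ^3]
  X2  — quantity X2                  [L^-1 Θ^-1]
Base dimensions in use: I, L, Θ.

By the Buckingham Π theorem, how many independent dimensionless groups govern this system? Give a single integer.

Exponent matrix [I,L,Θ] × [ΔT,ℓ,D,i,X1,X2]:
  I: [ 0  0  0  1  2  0]
  L: [ 0  1  1  0 -2 -1]
  Θ: [ 1  0  0  0  3 -1]
RREF → pivots at {ΔT,ℓ,i} ⇒ r = 3
Π count = n − r = 6 − 3 = 3

3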